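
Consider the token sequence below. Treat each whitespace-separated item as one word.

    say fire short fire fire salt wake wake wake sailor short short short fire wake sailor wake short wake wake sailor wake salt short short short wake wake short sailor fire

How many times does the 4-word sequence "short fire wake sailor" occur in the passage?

1

Scanning the 28 overlapping 4-gram windows for "short fire wake sailor":
  position 13–16: short fire wake sailor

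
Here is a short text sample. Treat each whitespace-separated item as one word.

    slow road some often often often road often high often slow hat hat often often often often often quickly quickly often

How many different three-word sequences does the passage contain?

21 tokens → 19 trigram windows in total.
Repeated trigrams (each contributes count−1 duplicates):
  often often often: 4
3 duplicate windows → 19 − 3 = 16 distinct.

16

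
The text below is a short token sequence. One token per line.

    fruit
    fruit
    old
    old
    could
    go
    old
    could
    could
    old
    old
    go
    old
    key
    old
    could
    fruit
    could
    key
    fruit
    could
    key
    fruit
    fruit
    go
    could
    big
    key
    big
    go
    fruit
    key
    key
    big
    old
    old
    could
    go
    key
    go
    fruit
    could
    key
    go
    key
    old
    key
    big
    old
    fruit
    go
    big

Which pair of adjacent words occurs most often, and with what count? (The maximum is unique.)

Bigram frequencies (highest first):
  old could: 4
  old old: 3
  fruit could: 3
  could key: 3
  key big: 3
  fruit fruit: 2
  … (23 more, each ≤ 2)

"old could", 4 times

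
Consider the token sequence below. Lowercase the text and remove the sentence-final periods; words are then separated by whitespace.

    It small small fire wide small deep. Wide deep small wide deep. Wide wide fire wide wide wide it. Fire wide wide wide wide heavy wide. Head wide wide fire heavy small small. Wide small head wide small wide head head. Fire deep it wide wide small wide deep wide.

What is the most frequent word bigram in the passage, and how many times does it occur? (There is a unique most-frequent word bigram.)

Bigram frequencies (highest first):
  wide wide: 8
  wide small: 4
  small wide: 4
  fire wide: 3
  deep wide: 3
  wide deep: 3
  … (20 more, each ≤ 2)

"wide wide", 8 times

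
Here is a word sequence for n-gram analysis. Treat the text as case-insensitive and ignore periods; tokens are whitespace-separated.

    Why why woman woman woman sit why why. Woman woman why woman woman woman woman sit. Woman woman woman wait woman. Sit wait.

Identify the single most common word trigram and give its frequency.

Trigram frequencies (highest first):
  woman woman woman: 4
  why woman woman: 3
  why why woman: 2
  woman woman sit: 2
  woman sit why: 1
  sit why why: 1
  … (8 more, each ≤ 1)

"woman woman woman", 4 times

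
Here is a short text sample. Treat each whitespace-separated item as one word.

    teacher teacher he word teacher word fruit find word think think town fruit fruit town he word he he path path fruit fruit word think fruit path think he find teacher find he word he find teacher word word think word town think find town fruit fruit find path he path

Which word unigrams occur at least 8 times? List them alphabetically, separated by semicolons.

fruit; he; word

Unigram counts meeting the condition (at least 8 times):
  fruit: 8
  he: 8
  word: 9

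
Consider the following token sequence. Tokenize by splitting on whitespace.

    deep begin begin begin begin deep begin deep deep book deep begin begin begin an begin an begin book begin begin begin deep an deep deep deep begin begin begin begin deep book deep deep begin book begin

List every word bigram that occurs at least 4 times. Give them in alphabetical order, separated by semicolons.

begin begin; begin deep; deep begin; deep deep

Bigram counts meeting the condition (at least 4 times):
  begin begin: 10
  begin deep: 4
  deep begin: 5
  deep deep: 4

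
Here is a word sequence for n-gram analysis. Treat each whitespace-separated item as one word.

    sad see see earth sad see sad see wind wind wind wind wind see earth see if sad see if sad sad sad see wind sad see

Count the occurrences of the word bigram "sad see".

6

Scanning the 26 overlapping bigram windows for "sad see":
  position 1–2: sad see
  position 5–6: sad see
  position 7–8: sad see
  position 18–19: sad see
  position 23–24: sad see
  position 26–27: sad see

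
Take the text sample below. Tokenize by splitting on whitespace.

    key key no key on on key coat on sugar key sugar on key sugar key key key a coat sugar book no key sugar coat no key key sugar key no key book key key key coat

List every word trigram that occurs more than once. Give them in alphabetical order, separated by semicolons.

Trigram counts meeting the condition (more than once):
  key key key: 2
  key no key: 2
  key sugar key: 2

key key key; key no key; key sugar key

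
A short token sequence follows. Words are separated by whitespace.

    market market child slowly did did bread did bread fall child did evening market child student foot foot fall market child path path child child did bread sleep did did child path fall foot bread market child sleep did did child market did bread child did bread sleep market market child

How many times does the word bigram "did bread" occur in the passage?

Scanning the 50 overlapping bigram windows for "did bread":
  position 6–7: did bread
  position 8–9: did bread
  position 26–27: did bread
  position 43–44: did bread
  position 46–47: did bread

5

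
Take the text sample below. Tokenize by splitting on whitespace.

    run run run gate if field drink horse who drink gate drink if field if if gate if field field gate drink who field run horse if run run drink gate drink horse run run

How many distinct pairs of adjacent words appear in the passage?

24

35 tokens → 34 bigram windows in total.
Repeated bigrams (each contributes count−1 duplicates):
  run run: 4
  gate drink: 3
  if field: 3
  drink gate: 2
  drink horse: 2
  gate if: 2
10 duplicate windows → 34 − 10 = 24 distinct.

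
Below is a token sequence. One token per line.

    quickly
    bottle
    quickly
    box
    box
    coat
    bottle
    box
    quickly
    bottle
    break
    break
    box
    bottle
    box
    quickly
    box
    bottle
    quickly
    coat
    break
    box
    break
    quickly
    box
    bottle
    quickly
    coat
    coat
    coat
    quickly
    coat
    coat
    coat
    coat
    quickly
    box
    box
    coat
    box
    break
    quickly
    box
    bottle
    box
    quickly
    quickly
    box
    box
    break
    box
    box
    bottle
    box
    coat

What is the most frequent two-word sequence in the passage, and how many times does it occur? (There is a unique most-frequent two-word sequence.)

"quickly box", 6 times

Bigram frequencies (highest first):
  quickly box: 6
  box bottle: 5
  coat coat: 5
  box box: 4
  bottle box: 4
  bottle quickly: 3
  … (14 more, each ≤ 3)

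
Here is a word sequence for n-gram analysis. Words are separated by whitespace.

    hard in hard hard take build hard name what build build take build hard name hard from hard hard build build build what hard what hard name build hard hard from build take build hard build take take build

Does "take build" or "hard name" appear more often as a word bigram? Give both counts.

"take build": 4 occurrences
"hard name": 3 occurrences

"take build" (4 vs 3)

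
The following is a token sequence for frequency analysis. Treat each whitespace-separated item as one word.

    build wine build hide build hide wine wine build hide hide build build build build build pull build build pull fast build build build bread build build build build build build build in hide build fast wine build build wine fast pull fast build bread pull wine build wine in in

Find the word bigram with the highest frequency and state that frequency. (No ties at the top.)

Bigram frequencies (highest first):
  build build: 14
  wine build: 4
  build wine: 3
  build hide: 3
  hide build: 3
  build pull: 2
  … (18 more, each ≤ 2)

"build build", 14 times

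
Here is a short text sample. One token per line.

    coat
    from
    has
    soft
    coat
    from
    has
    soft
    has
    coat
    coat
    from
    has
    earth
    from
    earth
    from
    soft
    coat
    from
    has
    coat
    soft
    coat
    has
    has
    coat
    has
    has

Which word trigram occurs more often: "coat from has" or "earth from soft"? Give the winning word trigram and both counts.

"coat from has": 4 occurrences
"earth from soft": 1 occurrence

"coat from has" (4 vs 1)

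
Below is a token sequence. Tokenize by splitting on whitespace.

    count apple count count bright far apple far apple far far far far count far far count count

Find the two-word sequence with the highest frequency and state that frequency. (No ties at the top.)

"far far", 4 times

Bigram frequencies (highest first):
  far far: 4
  count count: 2
  far apple: 2
  apple far: 2
  far count: 2
  count apple: 1
  … (4 more, each ≤ 1)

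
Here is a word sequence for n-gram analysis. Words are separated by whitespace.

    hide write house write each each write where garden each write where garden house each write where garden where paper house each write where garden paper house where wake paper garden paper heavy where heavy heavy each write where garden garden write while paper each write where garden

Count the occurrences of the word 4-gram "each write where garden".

6

Scanning the 45 overlapping 4-gram windows for "each write where garden":
  position 6–9: each write where garden
  position 10–13: each write where garden
  position 15–18: each write where garden
  position 22–25: each write where garden
  position 37–40: each write where garden
  position 45–48: each write where garden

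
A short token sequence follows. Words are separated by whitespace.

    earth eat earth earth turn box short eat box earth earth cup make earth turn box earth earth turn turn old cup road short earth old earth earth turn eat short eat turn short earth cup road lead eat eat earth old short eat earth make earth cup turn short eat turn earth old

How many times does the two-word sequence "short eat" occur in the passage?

4

Scanning the 53 overlapping bigram windows for "short eat":
  position 7–8: short eat
  position 31–32: short eat
  position 43–44: short eat
  position 50–51: short eat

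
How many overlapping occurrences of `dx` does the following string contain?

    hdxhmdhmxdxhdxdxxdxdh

5

Sliding a length-2 window over the 21 characters (20 positions):
  position 2–3: dx
  position 10–11: dx
  position 13–14: dx
  position 15–16: dx
  position 18–19: dx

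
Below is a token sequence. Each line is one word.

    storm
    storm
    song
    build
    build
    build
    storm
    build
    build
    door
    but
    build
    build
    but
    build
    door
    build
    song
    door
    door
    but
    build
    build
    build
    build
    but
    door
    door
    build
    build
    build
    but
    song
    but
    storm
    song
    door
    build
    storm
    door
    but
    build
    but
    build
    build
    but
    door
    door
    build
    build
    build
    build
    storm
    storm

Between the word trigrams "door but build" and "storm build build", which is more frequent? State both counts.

"door but build" (3 vs 1)

"door but build": 3 occurrences
"storm build build": 1 occurrence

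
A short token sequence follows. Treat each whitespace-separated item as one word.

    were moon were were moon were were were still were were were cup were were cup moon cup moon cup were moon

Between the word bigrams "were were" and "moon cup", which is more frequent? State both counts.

"were were" (6 vs 2)

"were were": 6 occurrences
"moon cup": 2 occurrences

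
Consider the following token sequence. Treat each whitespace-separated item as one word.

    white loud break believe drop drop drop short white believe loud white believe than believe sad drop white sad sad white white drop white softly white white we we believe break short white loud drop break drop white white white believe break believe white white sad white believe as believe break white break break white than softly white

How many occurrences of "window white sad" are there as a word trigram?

0

Scanning the 56 overlapping trigram windows for "window white sad":
  (none found)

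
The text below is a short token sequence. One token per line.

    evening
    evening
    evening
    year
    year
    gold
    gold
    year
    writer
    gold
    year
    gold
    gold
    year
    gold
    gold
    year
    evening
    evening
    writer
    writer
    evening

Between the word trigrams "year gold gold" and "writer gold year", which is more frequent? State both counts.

"year gold gold" (3 vs 1)

"year gold gold": 3 occurrences
"writer gold year": 1 occurrence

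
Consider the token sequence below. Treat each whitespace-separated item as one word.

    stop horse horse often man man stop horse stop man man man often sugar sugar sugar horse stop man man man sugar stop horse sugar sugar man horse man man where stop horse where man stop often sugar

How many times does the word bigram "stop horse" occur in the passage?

Scanning the 37 overlapping bigram windows for "stop horse":
  position 1–2: stop horse
  position 7–8: stop horse
  position 23–24: stop horse
  position 32–33: stop horse

4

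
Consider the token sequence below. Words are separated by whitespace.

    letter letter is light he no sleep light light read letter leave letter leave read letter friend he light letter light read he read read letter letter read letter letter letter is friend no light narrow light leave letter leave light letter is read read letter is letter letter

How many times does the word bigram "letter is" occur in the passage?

4

Scanning the 48 overlapping bigram windows for "letter is":
  position 2–3: letter is
  position 31–32: letter is
  position 42–43: letter is
  position 46–47: letter is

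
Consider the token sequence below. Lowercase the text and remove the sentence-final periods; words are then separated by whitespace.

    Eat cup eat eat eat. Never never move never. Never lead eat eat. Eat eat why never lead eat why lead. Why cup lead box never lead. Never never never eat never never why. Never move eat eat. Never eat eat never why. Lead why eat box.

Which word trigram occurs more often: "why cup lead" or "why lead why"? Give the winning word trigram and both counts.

"why lead why" (2 vs 1)

"why cup lead": 1 occurrence
"why lead why": 2 occurrences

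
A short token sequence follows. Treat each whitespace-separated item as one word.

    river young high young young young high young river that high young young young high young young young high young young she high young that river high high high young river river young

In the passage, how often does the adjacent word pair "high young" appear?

7

Scanning the 32 overlapping bigram windows for "high young":
  position 3–4: high young
  position 7–8: high young
  position 11–12: high young
  position 15–16: high young
  position 19–20: high young
  position 23–24: high young
  position 29–30: high young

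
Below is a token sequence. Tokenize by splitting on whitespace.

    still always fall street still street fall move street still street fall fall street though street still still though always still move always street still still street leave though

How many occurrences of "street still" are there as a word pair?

4

Scanning the 28 overlapping bigram windows for "street still":
  position 4–5: street still
  position 9–10: street still
  position 16–17: street still
  position 24–25: street still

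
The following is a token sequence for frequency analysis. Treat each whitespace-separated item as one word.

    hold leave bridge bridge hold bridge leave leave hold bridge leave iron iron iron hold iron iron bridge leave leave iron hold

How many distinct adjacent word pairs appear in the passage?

13

22 tokens → 21 bigram windows in total.
Repeated bigrams (each contributes count−1 duplicates):
  bridge leave: 3
  iron iron: 3
  hold bridge: 2
  iron hold: 2
  leave iron: 2
  leave leave: 2
8 duplicate windows → 21 − 8 = 13 distinct.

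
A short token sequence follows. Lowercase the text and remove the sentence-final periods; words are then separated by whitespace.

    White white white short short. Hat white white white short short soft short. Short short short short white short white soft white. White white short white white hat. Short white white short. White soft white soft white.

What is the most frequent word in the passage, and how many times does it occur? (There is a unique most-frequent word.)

"white", 18 times

Unigram frequencies (highest first):
  white: 18
  short: 13
  soft: 4
  hat: 2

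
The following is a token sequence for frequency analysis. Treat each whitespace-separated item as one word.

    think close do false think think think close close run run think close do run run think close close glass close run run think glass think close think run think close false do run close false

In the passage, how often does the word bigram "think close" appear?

6

Scanning the 35 overlapping bigram windows for "think close":
  position 1–2: think close
  position 7–8: think close
  position 12–13: think close
  position 17–18: think close
  position 26–27: think close
  position 30–31: think close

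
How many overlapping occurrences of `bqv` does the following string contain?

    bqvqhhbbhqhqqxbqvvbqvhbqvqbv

Sliding a length-3 window over the 28 characters (26 positions):
  position 1–3: bqv
  position 15–17: bqv
  position 19–21: bqv
  position 23–25: bqv

4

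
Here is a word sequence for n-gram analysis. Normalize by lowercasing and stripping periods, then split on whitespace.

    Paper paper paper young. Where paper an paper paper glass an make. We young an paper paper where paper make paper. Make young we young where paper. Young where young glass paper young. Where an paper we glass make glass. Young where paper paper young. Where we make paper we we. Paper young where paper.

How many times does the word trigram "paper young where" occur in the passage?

5

Scanning the 53 overlapping trigram windows for "paper young where":
  position 3–5: paper young where
  position 27–29: paper young where
  position 32–34: paper young where
  position 44–46: paper young where
  position 52–54: paper young where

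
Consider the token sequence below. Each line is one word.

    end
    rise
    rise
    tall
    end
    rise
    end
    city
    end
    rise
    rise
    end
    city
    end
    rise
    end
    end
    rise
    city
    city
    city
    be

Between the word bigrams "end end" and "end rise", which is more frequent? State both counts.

"end end": 1 occurrence
"end rise": 5 occurrences

"end rise" (5 vs 1)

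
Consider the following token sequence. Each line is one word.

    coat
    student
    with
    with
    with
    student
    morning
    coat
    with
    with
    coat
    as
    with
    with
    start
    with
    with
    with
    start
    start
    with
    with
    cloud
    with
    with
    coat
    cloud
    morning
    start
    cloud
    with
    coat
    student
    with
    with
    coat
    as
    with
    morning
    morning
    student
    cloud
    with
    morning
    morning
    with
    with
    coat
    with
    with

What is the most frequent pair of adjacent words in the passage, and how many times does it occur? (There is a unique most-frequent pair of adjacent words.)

"with with", 11 times

Bigram frequencies (highest first):
  with with: 11
  with coat: 5
  cloud with: 3
  coat student: 2
  student with: 2
  coat with: 2
  … (18 more, each ≤ 2)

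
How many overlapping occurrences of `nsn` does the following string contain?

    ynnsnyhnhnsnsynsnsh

3

Sliding a length-3 window over the 19 characters (17 positions):
  position 3–5: nsn
  position 10–12: nsn
  position 15–17: nsn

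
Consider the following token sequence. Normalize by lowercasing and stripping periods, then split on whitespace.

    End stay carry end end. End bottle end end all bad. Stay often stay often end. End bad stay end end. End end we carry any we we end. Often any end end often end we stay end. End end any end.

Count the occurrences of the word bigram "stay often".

Scanning the 41 overlapping bigram windows for "stay often":
  position 12–13: stay often
  position 14–15: stay often

2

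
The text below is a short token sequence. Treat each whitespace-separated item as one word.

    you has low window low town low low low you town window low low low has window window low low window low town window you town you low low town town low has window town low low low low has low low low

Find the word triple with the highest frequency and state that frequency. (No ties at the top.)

Trigram frequencies (highest first):
  low low low: 5
  low window low: 2
  window low town: 2
  town low low: 2
  window low low: 2
  low low has: 2
  … (25 more, each ≤ 2)

"low low low", 5 times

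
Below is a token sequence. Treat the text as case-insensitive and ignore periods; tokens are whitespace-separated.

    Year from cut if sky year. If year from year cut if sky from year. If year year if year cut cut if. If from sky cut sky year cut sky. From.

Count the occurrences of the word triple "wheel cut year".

Scanning the 30 overlapping trigram windows for "wheel cut year":
  (none found)

0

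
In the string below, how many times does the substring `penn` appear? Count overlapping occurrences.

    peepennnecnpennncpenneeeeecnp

3

Sliding a length-4 window over the 29 characters (26 positions):
  position 4–7: penn
  position 12–15: penn
  position 18–21: penn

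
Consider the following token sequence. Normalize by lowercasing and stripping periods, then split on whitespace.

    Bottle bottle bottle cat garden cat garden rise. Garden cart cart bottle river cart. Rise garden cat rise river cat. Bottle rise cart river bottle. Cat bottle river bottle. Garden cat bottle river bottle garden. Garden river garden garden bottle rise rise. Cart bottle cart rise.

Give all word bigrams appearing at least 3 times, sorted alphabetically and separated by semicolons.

bottle river; cat bottle; garden cat; river bottle

Bigram counts meeting the condition (at least 3 times):
  bottle river: 3
  cat bottle: 3
  garden cat: 3
  river bottle: 3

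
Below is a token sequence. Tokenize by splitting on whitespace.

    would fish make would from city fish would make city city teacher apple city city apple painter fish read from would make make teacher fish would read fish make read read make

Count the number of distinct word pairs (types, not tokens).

32 tokens → 31 bigram windows in total.
Repeated bigrams (each contributes count−1 duplicates):
  city city: 2
  fish make: 2
  fish would: 2
  would make: 2
4 duplicate windows → 31 − 4 = 27 distinct.

27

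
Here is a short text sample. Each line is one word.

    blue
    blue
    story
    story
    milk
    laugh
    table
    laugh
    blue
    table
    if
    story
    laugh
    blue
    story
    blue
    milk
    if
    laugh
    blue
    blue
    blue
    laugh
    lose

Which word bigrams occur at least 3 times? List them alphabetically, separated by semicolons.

blue blue; laugh blue

Bigram counts meeting the condition (at least 3 times):
  blue blue: 3
  laugh blue: 3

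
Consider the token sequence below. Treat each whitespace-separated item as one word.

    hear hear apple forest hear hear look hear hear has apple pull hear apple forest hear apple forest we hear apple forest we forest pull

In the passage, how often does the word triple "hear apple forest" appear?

4

Scanning the 23 overlapping trigram windows for "hear apple forest":
  position 2–4: hear apple forest
  position 13–15: hear apple forest
  position 16–18: hear apple forest
  position 20–22: hear apple forest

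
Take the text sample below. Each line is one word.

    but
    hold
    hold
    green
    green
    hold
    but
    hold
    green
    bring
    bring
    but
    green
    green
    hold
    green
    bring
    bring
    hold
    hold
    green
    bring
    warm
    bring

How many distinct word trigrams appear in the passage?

17

24 tokens → 22 trigram windows in total.
Repeated trigrams (each contributes count−1 duplicates):
  hold green bring: 3
  green bring bring: 2
  green green hold: 2
  hold hold green: 2
5 duplicate windows → 22 − 5 = 17 distinct.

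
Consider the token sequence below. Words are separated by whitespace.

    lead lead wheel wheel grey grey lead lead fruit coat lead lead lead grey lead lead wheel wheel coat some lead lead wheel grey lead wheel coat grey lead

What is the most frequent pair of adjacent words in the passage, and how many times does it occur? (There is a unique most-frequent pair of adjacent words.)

Bigram frequencies (highest first):
  lead lead: 6
  lead wheel: 4
  grey lead: 4
  wheel wheel: 2
  wheel grey: 2
  wheel coat: 2
  … (8 more, each ≤ 1)

"lead lead", 6 times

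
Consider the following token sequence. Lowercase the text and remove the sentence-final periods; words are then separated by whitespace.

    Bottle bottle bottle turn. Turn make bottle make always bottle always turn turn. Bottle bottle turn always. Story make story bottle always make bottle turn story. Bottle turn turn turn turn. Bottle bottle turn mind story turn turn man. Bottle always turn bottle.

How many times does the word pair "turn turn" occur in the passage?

6

Scanning the 42 overlapping bigram windows for "turn turn":
  position 4–5: turn turn
  position 12–13: turn turn
  position 28–29: turn turn
  position 29–30: turn turn
  position 30–31: turn turn
  position 37–38: turn turn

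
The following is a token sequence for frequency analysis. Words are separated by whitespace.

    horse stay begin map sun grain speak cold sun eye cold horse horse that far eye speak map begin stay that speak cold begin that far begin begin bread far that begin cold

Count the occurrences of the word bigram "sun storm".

0

Scanning the 32 overlapping bigram windows for "sun storm":
  (none found)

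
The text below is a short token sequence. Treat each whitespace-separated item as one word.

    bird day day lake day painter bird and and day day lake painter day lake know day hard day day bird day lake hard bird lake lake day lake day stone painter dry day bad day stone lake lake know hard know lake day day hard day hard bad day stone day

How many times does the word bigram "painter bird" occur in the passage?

1

Scanning the 51 overlapping bigram windows for "painter bird":
  position 6–7: painter bird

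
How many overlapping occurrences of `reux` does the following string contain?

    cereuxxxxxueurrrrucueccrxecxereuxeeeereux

3

Sliding a length-4 window over the 41 characters (38 positions):
  position 3–6: reux
  position 30–33: reux
  position 38–41: reux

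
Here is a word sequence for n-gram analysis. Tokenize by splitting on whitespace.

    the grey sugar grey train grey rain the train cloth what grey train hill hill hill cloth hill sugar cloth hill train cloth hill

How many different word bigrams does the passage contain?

18

24 tokens → 23 bigram windows in total.
Repeated bigrams (each contributes count−1 duplicates):
  cloth hill: 3
  grey train: 2
  hill hill: 2
  train cloth: 2
5 duplicate windows → 23 − 5 = 18 distinct.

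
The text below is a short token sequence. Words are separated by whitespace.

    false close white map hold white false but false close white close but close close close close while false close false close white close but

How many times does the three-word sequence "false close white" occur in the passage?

Scanning the 23 overlapping trigram windows for "false close white":
  position 1–3: false close white
  position 9–11: false close white
  position 21–23: false close white

3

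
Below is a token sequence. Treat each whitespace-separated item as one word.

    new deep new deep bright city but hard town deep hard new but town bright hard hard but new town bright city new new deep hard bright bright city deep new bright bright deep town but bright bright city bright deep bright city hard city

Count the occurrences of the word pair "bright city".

5

Scanning the 44 overlapping bigram windows for "bright city":
  position 5–6: bright city
  position 21–22: bright city
  position 28–29: bright city
  position 38–39: bright city
  position 42–43: bright city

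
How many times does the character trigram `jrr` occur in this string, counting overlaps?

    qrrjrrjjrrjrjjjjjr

Sliding a length-3 window over the 18 characters (16 positions):
  position 4–6: jrr
  position 8–10: jrr

2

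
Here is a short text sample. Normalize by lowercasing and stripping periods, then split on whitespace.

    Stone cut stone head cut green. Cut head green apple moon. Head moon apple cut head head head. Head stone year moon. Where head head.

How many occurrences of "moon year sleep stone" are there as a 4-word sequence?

0

Scanning the 22 overlapping 4-gram windows for "moon year sleep stone":
  (none found)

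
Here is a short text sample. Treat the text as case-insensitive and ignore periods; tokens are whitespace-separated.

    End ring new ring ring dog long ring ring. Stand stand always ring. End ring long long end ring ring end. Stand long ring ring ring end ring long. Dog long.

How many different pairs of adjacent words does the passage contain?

31 tokens → 30 bigram windows in total.
Repeated bigrams (each contributes count−1 duplicates):
  ring ring: 5
  end ring: 4
  ring end: 3
  dog long: 2
  long ring: 2
  ring long: 2
12 duplicate windows → 30 − 12 = 18 distinct.

18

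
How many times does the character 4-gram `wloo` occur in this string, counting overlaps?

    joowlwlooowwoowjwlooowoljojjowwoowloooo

Sliding a length-4 window over the 39 characters (36 positions):
  position 6–9: wloo
  position 17–20: wloo
  position 34–37: wloo

3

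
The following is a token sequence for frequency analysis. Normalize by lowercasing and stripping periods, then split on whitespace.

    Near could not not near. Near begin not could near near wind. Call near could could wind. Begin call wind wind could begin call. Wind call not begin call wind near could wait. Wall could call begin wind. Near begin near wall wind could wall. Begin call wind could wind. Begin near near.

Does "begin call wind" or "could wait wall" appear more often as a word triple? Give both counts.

"begin call wind": 4 occurrences
"could wait wall": 1 occurrence

"begin call wind" (4 vs 1)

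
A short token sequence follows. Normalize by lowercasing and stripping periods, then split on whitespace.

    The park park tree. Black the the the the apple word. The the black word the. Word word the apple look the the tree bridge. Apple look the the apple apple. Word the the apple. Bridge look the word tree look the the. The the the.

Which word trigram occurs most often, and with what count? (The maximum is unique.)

Trigram frequencies (highest first):
  the the the: 5
  the the apple: 3
  look the the: 3
  apple word the: 2
  word the the: 2
  apple look the: 2
  … (27 more, each ≤ 1)

"the the the", 5 times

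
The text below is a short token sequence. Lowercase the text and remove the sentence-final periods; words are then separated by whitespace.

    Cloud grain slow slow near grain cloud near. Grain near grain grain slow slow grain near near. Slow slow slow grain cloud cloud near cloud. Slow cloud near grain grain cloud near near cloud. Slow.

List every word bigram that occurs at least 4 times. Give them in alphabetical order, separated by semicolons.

Bigram counts meeting the condition (at least 4 times):
  cloud near: 4
  near grain: 4
  slow slow: 4

cloud near; near grain; slow slow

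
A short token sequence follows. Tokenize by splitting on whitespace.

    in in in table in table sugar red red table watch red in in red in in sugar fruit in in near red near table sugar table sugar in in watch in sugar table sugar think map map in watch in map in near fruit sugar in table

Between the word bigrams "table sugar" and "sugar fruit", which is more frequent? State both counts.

"table sugar": 4 occurrences
"sugar fruit": 1 occurrence

"table sugar" (4 vs 1)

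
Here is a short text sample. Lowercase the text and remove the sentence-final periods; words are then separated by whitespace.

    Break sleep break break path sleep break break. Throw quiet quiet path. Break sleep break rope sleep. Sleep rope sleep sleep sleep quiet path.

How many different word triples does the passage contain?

24 tokens → 22 trigram windows in total.
Repeated trigrams (each contributes count−1 duplicates):
  break sleep break: 2
  rope sleep sleep: 2
  sleep break break: 2
3 duplicate windows → 22 − 3 = 19 distinct.

19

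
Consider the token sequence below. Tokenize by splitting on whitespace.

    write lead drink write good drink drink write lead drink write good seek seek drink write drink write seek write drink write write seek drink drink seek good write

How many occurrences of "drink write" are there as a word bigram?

Scanning the 28 overlapping bigram windows for "drink write":
  position 3–4: drink write
  position 7–8: drink write
  position 10–11: drink write
  position 15–16: drink write
  position 17–18: drink write
  position 21–22: drink write

6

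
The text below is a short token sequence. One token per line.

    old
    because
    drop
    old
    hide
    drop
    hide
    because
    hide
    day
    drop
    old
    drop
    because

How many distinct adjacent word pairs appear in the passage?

12

14 tokens → 13 bigram windows in total.
Repeated bigrams (each contributes count−1 duplicates):
  drop old: 2
1 duplicate windows → 13 − 1 = 12 distinct.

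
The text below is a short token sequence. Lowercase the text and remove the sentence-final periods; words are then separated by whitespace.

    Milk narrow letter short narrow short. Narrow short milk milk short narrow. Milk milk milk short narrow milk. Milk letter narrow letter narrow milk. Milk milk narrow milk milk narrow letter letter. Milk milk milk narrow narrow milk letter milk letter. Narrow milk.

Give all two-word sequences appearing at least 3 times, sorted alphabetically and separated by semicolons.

letter narrow; milk letter; milk milk; milk narrow; narrow letter; narrow milk; short narrow

Bigram counts meeting the condition (at least 3 times):
  letter narrow: 3
  milk letter: 3
  milk milk: 9
  milk narrow: 4
  narrow letter: 3
  narrow milk: 6
  short narrow: 4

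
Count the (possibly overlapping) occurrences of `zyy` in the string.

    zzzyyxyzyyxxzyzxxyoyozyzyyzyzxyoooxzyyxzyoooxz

Sliding a length-3 window over the 46 characters (44 positions):
  position 3–5: zyy
  position 8–10: zyy
  position 24–26: zyy
  position 36–38: zyy

4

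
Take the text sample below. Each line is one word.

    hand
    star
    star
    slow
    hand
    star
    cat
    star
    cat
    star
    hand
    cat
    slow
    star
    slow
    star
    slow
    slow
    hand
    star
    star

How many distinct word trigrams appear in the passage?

21 tokens → 19 trigram windows in total.
Repeated trigrams (each contributes count−1 duplicates):
  hand star star: 2
  slow hand star: 2
  slow star slow: 2
  star cat star: 2
4 duplicate windows → 19 − 4 = 15 distinct.

15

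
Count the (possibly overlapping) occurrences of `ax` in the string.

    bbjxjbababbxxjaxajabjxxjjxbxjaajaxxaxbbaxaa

Sliding a length-2 window over the 43 characters (42 positions):
  position 15–16: ax
  position 33–34: ax
  position 36–37: ax
  position 40–41: ax

4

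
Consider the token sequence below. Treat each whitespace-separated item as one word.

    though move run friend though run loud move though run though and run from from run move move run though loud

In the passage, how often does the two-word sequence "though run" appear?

Scanning the 20 overlapping bigram windows for "though run":
  position 5–6: though run
  position 9–10: though run

2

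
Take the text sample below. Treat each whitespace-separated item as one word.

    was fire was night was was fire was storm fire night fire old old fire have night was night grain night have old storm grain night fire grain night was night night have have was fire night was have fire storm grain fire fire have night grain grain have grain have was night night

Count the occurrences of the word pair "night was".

Scanning the 53 overlapping bigram windows for "night was":
  position 4–5: night was
  position 17–18: night was
  position 29–30: night was
  position 37–38: night was

4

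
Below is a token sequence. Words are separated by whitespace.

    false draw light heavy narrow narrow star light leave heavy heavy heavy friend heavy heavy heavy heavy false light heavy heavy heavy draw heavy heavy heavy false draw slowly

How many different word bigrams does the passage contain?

17

29 tokens → 28 bigram windows in total.
Repeated bigrams (each contributes count−1 duplicates):
  heavy heavy: 9
  false draw: 2
  heavy false: 2
  light heavy: 2
11 duplicate windows → 28 − 11 = 17 distinct.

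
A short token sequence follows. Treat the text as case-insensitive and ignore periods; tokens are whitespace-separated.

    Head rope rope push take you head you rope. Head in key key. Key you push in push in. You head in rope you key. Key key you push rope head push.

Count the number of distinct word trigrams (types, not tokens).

32 tokens → 30 trigram windows in total.
Repeated trigrams (each contributes count−1 duplicates):
  key key key: 2
  key key you: 2
  key you push: 2
3 duplicate windows → 30 − 3 = 27 distinct.

27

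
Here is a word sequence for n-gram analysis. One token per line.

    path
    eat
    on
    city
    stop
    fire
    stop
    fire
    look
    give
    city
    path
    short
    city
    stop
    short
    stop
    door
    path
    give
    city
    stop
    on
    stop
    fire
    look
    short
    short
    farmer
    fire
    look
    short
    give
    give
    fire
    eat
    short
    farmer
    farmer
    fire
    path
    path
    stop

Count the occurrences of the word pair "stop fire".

3

Scanning the 42 overlapping bigram windows for "stop fire":
  position 5–6: stop fire
  position 7–8: stop fire
  position 24–25: stop fire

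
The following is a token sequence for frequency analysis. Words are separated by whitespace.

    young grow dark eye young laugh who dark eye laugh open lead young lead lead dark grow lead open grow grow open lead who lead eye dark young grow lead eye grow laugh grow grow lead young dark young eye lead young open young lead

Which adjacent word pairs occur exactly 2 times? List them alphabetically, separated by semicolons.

Bigram counts meeting the condition (exactly 2 times):
  dark eye: 2
  dark young: 2
  grow grow: 2
  lead eye: 2
  open lead: 2
  young grow: 2
  young lead: 2

dark eye; dark young; grow grow; lead eye; open lead; young grow; young lead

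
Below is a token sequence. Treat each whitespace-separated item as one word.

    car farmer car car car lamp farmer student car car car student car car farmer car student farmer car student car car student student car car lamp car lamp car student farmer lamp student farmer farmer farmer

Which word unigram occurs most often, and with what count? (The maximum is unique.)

Unigram frequencies (highest first):
  car: 17
  farmer: 8
  student: 8
  lamp: 4

"car", 17 times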